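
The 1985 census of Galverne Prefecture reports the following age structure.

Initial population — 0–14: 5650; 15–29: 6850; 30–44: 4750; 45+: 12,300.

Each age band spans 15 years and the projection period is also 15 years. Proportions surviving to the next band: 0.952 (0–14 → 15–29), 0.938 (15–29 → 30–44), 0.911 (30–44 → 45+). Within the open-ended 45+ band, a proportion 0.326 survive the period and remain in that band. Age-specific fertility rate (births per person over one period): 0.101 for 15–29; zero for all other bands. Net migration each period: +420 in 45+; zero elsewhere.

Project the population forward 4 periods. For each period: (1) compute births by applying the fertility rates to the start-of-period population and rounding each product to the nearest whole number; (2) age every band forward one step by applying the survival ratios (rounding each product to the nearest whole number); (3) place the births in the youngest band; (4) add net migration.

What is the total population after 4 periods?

Period 1:
Births: 6850 * 0.101 = 692
15–29: 5650 * 0.952 = 5379
30–44: 6850 * 0.938 = 6425
45+: 4750 * 0.911 + 12300 * 0.326 = 4327 + 4010 = 8337
Net migration: 45+ + 420 → 8757
Giving 692 / 5379 / 6425 / 8757.
Period 2:
Births: 5379 * 0.101 = 543
15–29: 692 * 0.952 = 659
30–44: 5379 * 0.938 = 5046
45+: 6425 * 0.911 + 8757 * 0.326 = 5853 + 2855 = 8708
Net migration: 45+ + 420 → 9128
Giving 543 / 659 / 5046 / 9128.
Period 3:
Births: 659 * 0.101 = 67
15–29: 543 * 0.952 = 517
30–44: 659 * 0.938 = 618
45+: 5046 * 0.911 + 9128 * 0.326 = 4597 + 2976 = 7573
Net migration: 45+ + 420 → 7993
Giving 67 / 517 / 618 / 7993.
Period 4:
Births: 517 * 0.101 = 52
15–29: 67 * 0.952 = 64
30–44: 517 * 0.938 = 485
45+: 618 * 0.911 + 7993 * 0.326 = 563 + 2606 = 3169
Net migration: 45+ + 420 → 3589
Giving 52 / 64 / 485 / 3589.
Total after period 4: 52 + 64 + 485 + 3589 = 4190

4190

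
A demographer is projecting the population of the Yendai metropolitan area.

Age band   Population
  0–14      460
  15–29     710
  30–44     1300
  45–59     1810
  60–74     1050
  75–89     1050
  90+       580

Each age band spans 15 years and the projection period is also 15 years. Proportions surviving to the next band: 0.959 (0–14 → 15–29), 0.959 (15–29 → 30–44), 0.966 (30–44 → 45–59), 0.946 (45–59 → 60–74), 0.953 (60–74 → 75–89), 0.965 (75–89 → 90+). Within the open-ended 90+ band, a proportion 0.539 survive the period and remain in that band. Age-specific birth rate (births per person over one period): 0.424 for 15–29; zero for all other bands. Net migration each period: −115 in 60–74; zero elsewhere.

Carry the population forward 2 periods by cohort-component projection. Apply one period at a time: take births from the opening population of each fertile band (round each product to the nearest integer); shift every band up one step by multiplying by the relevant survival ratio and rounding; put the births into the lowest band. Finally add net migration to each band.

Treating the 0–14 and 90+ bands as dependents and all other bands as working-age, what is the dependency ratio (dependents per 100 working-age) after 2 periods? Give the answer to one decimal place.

47.1

(Groups numbered youngest = 1 to oldest = 7.)
[period 1]
Births: 710 * 0.424 = 301
Group 2: 460 * 0.959 = 441
Group 3: 710 * 0.959 = 681
Group 4: 1300 * 0.966 = 1256
Group 5: 1810 * 0.946 = 1712
Group 6: 1050 * 0.953 = 1001
Group 7: 1050 * 0.965 + 580 * 0.539 = 1013 + 313 = 1326
Net migration: Group 5 − 115 → 1597
End of period: [301, 441, 681, 1256, 1597, 1001, 1326]
[period 2]
Births: 441 * 0.424 = 187
Group 2: 301 * 0.959 = 289
Group 3: 441 * 0.959 = 423
Group 4: 681 * 0.966 = 658
Group 5: 1256 * 0.946 = 1188
Group 6: 1597 * 0.953 = 1522
Group 7: 1001 * 0.965 + 1326 * 0.539 = 966 + 715 = 1681
Net migration: Group 5 − 115 → 1073
End of period: [187, 289, 423, 658, 1073, 1522, 1681]
Dependents (band 0–14 + band 90+) = 187 + 1681 = 1868; working-age = 3965; ratio = 1868/3965 × 100 = 47.1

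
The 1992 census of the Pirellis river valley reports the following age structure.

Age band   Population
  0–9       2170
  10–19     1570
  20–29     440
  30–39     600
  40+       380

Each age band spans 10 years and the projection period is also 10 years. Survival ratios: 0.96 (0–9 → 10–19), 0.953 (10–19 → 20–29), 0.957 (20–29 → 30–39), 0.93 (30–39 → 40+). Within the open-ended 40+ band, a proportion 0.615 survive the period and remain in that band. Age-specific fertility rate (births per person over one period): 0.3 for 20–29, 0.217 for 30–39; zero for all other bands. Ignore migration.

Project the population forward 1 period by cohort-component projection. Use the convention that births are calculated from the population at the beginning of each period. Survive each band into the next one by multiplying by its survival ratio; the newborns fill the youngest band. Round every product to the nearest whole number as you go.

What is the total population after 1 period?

(Groups numbered youngest = 1 to oldest = 5.)
Period 1.
Births: 440 * 0.3 = 132 ; 600 * 0.217 = 130 ⇒ total 262
Group 2: 2170 * 0.96 = 2083
Group 3: 1570 * 0.953 = 1496
Group 4: 440 * 0.957 = 421
Group 5: 600 * 0.93 + 380 * 0.615 = 558 + 234 = 792
→ [262, 2083, 1496, 421, 792]
Total after period 1: 262 + 2083 + 1496 + 421 + 792 = 5054

5054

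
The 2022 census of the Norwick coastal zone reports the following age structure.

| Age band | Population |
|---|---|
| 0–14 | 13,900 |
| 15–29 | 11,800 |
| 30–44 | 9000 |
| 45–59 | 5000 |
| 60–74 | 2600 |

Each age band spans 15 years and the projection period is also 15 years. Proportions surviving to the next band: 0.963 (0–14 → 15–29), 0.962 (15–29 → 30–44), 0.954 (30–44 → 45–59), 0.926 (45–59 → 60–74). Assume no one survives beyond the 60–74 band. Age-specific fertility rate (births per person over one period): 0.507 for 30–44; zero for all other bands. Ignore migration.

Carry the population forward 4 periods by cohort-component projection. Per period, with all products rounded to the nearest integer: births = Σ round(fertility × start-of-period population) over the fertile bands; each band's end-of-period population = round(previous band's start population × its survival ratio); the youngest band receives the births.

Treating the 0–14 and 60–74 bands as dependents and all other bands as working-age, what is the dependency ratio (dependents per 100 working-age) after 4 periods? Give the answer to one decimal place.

86.4

Numbering the groups 1..5 from youngest to oldest:
Period 1.
Births: 9000 × 0.507 = 4563
Group 2: 13900 × 0.963 = 13386
Group 3: 11800 × 0.962 = 11352
Group 4: 9000 × 0.954 = 8586
Group 5: 5000 × 0.926 = 4630
→ [4563, 13386, 11352, 8586, 4630]
Period 2.
Births: 11352 × 0.507 = 5755
Group 2: 4563 × 0.963 = 4394
Group 3: 13386 × 0.962 = 12877
Group 4: 11352 × 0.954 = 10830
Group 5: 8586 × 0.926 = 7951
→ [5755, 4394, 12877, 10830, 7951]
Period 3.
Births: 12877 × 0.507 = 6529
Group 2: 5755 × 0.963 = 5542
Group 3: 4394 × 0.962 = 4227
Group 4: 12877 × 0.954 = 12285
Group 5: 10830 × 0.926 = 10029
→ [6529, 5542, 4227, 12285, 10029]
Period 4.
Births: 4227 × 0.507 = 2143
Group 2: 6529 × 0.963 = 6287
Group 3: 5542 × 0.962 = 5331
Group 4: 4227 × 0.954 = 4033
Group 5: 12285 × 0.926 = 11376
→ [2143, 6287, 5331, 4033, 11376]
Dependents (band 0–14 + band 60–74) = 2143 + 11376 = 13519; working-age = 15651; ratio = 13519/15651 × 100 = 86.4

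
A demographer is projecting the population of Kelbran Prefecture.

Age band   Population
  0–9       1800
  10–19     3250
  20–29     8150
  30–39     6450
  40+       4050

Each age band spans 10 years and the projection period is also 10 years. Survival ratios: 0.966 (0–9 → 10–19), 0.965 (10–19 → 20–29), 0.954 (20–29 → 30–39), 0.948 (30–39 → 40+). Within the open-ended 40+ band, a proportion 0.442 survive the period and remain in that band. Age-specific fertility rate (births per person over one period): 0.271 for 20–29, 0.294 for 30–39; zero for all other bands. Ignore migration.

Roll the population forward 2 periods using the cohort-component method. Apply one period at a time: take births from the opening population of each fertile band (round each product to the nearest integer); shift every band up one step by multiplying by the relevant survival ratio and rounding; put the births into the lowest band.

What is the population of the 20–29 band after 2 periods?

After projecting period 1:
Births: 8150 × 0.271 = 2209  |  6450 × 0.294 = 1896 — total 4105
10–19: 1800 × 0.966 = 1739
20–29: 3250 × 0.965 = 3136
30–39: 8150 × 0.954 = 7775
40+: 6450 × 0.948 + 4050 × 0.442 = 6115 + 1790 = 7905
End of period: [4105, 1739, 3136, 7775, 7905]
After projecting period 2:
Births: 3136 × 0.271 = 850  |  7775 × 0.294 = 2286 — total 3136
10–19: 4105 × 0.966 = 3965
20–29: 1739 × 0.965 = 1678
30–39: 3136 × 0.954 = 2992
40+: 7775 × 0.948 + 7905 × 0.442 = 7371 + 3494 = 10865
End of period: [3136, 3965, 1678, 2992, 10865]

1678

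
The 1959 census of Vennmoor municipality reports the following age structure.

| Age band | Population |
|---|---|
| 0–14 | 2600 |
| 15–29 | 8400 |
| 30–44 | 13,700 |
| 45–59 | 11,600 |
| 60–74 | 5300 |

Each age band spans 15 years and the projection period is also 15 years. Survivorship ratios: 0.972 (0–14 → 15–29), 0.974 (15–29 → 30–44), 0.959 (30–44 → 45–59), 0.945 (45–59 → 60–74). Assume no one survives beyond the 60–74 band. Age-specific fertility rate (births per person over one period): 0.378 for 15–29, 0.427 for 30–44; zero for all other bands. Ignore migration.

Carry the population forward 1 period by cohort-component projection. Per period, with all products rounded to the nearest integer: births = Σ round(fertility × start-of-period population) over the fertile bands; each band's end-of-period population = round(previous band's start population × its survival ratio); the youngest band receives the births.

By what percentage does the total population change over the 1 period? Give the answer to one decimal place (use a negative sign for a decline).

Call the bands 1 to 5, youngest first.
— Period 1 —
Births: 8400 * 0.378 = 3175 ; 13700 * 0.427 = 5850 — total 9025
Band 2: 2600 * 0.972 = 2527
Band 3: 8400 * 0.974 = 8182
Band 4: 13700 * 0.959 = 13138
Band 5: 11600 * 0.945 = 10962
Giving 9025 / 2527 / 8182 / 13138 / 10962.
Total: 41600 → 43834; change = 2234; percentage change = 5.4%

5.4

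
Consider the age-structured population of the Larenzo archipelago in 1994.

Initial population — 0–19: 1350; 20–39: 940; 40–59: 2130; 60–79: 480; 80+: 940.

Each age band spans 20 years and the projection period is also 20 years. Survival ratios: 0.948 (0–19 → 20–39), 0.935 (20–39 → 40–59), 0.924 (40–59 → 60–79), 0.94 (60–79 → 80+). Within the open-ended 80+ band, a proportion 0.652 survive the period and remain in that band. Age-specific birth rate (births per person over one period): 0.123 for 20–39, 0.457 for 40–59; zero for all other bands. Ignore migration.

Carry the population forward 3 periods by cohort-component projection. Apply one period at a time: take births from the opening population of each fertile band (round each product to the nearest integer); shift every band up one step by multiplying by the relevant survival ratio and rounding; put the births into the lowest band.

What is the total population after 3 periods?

Call the bands 1 to 5, youngest first.
[period 1]
Births: 940 * 0.123 = 116  |  2130 * 0.457 = 973 ⇒ total 1089
Band 2: 1350 * 0.948 = 1280
Band 3: 940 * 0.935 = 879
Band 4: 2130 * 0.924 = 1968
Band 5: 480 * 0.94 + 940 * 0.652 = 451 + 613 = 1064
End of period: [1089, 1280, 879, 1968, 1064]
[period 2]
Births: 1280 * 0.123 = 157  |  879 * 0.457 = 402 ⇒ total 559
Band 2: 1089 * 0.948 = 1032
Band 3: 1280 * 0.935 = 1197
Band 4: 879 * 0.924 = 812
Band 5: 1968 * 0.94 + 1064 * 0.652 = 1850 + 694 = 2544
End of period: [559, 1032, 1197, 812, 2544]
[period 3]
Births: 1032 * 0.123 = 127  |  1197 * 0.457 = 547 ⇒ total 674
Band 2: 559 * 0.948 = 530
Band 3: 1032 * 0.935 = 965
Band 4: 1197 * 0.924 = 1106
Band 5: 812 * 0.94 + 2544 * 0.652 = 763 + 1659 = 2422
End of period: [674, 530, 965, 1106, 2422]
Total after period 3: 674 + 530 + 965 + 1106 + 2422 = 5697

5697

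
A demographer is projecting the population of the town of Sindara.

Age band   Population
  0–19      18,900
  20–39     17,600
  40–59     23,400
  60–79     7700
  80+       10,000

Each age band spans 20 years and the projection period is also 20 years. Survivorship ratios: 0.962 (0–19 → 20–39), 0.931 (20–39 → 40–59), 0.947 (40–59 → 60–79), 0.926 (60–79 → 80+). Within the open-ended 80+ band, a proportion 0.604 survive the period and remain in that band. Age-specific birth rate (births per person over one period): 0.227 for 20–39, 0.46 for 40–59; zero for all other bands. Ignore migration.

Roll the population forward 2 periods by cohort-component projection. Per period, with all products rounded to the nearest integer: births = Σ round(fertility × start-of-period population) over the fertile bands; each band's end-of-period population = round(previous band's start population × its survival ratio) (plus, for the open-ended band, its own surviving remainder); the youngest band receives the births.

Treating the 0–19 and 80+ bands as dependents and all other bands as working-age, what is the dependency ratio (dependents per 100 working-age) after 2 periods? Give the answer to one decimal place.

86.1

Period 1.
Births: 17600 × 0.227 = 3995  |  23400 × 0.46 = 10764 → 14759
20–39: 18900 × 0.962 = 18182
40–59: 17600 × 0.931 = 16386
60–79: 23400 × 0.947 = 22160
80+: 7700 × 0.926 + 10000 × 0.604 = 7130 + 6040 = 13170
Population now: 0–19=14759, 20–39=18182, 40–59=16386, 60–79=22160, 80+=13170
Period 2.
Births: 18182 × 0.227 = 4127  |  16386 × 0.46 = 7538 → 11665
20–39: 14759 × 0.962 = 14198
40–59: 18182 × 0.931 = 16927
60–79: 16386 × 0.947 = 15518
80+: 22160 × 0.926 + 13170 × 0.604 = 20520 + 7955 = 28475
Population now: 0–19=11665, 20–39=14198, 40–59=16927, 60–79=15518, 80+=28475
Dependents (band 0–19 + band 80+) = 11665 + 28475 = 40140; working-age = 46643; ratio = 40140/46643 × 100 = 86.1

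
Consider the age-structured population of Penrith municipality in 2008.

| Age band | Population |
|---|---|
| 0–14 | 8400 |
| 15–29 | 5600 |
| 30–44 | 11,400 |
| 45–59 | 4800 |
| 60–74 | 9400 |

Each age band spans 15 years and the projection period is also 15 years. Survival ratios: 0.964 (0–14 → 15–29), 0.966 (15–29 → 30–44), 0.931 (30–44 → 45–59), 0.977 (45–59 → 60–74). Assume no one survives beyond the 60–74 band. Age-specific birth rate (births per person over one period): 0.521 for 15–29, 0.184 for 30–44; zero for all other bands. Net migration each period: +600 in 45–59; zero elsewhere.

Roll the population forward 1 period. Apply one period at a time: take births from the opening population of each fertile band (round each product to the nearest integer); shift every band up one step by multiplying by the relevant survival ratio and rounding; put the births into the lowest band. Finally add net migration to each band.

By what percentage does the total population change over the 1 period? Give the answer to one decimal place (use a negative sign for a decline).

-13.1

— Period 1 —
Births: 5600 * 0.521 = 2918, 11400 * 0.184 = 2098 — total 5016
15–29: 8400 * 0.964 = 8098
30–44: 5600 * 0.966 = 5410
45–59: 11400 * 0.931 = 10613
60–74: 4800 * 0.977 = 4690
Net migration: 45–59 + 600 → 11213
Giving 5016 / 8098 / 5410 / 11213 / 4690.
Total: 39600 → 34427; change = -5173; percentage change = -13.1%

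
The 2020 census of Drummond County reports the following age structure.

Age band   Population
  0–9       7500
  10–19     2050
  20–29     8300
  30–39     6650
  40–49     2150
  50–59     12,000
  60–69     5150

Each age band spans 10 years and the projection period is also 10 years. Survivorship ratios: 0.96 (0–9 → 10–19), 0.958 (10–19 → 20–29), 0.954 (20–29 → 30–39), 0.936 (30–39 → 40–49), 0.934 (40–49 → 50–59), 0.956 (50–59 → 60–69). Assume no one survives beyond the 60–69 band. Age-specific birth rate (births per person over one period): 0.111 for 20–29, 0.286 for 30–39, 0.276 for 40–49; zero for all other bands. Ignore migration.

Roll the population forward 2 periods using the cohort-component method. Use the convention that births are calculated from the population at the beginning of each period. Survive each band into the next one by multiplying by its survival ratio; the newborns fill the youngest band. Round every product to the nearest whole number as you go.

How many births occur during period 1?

3416

(Groups numbered youngest = 1 to oldest = 7.)
— Period 1 —
Births: 8300 × 0.111 = 921  |  6650 × 0.286 = 1902  |  2150 × 0.276 = 593 → total 3416
Group 2: 7500 × 0.96 = 7200
Group 3: 2050 × 0.958 = 1964
Group 4: 8300 × 0.954 = 7918
Group 5: 6650 × 0.936 = 6224
Group 6: 2150 × 0.934 = 2008
Group 7: 12000 × 0.956 = 11472
→ [3416, 7200, 1964, 7918, 6224, 2008, 11472]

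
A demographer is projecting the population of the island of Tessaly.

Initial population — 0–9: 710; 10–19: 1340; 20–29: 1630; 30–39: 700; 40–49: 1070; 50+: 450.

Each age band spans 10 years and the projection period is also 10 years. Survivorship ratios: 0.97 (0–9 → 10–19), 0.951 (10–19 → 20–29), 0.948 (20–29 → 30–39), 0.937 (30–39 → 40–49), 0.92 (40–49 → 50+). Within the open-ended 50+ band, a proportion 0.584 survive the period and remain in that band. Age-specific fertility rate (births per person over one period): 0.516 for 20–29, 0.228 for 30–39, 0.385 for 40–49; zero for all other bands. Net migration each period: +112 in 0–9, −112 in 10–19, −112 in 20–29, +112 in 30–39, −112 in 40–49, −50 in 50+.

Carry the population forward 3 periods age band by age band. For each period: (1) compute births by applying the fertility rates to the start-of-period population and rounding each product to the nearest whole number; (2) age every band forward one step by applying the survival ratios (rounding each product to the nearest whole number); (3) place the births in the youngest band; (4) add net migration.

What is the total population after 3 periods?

7004

Call the groups 1 to 6, youngest first.
Period 1:
Births: 1630 * 0.516 = 841  |  700 * 0.228 = 160  |  1070 * 0.385 = 412 → total 1413
Group 2: 710 * 0.97 = 689
Group 3: 1340 * 0.951 = 1274
Group 4: 1630 * 0.948 = 1545
Group 5: 700 * 0.937 = 656
Group 6: 1070 * 0.92 + 450 * 0.584 = 984 + 263 = 1247
Net migration: Group 1 + 112 → 1525; Group 2 − 112 → 577; Group 3 − 112 → 1162; Group 4 + 112 → 1657; Group 5 − 112 → 544; Group 6 − 50 → 1197
Population now: 0–9=1525, 10–19=577, 20–29=1162, 30–39=1657, 40–49=544, 50+=1197
Period 2:
Births: 1162 * 0.516 = 600  |  1657 * 0.228 = 378  |  544 * 0.385 = 209 → total 1187
Group 2: 1525 * 0.97 = 1479
Group 3: 577 * 0.951 = 549
Group 4: 1162 * 0.948 = 1102
Group 5: 1657 * 0.937 = 1553
Group 6: 544 * 0.92 + 1197 * 0.584 = 500 + 699 = 1199
Net migration: Group 1 + 112 → 1299; Group 2 − 112 → 1367; Group 3 − 112 → 437; Group 4 + 112 → 1214; Group 5 − 112 → 1441; Group 6 − 50 → 1149
Population now: 0–9=1299, 10–19=1367, 20–29=437, 30–39=1214, 40–49=1441, 50+=1149
Period 3:
Births: 437 * 0.516 = 225  |  1214 * 0.228 = 277  |  1441 * 0.385 = 555 → total 1057
Group 2: 1299 * 0.97 = 1260
Group 3: 1367 * 0.951 = 1300
Group 4: 437 * 0.948 = 414
Group 5: 1214 * 0.937 = 1138
Group 6: 1441 * 0.92 + 1149 * 0.584 = 1326 + 671 = 1997
Net migration: Group 1 + 112 → 1169; Group 2 − 112 → 1148; Group 3 − 112 → 1188; Group 4 + 112 → 526; Group 5 − 112 → 1026; Group 6 − 50 → 1947
Population now: 0–9=1169, 10–19=1148, 20–29=1188, 30–39=526, 40–49=1026, 50+=1947
Total after period 3: 1169 + 1148 + 1188 + 526 + 1026 + 1947 = 7004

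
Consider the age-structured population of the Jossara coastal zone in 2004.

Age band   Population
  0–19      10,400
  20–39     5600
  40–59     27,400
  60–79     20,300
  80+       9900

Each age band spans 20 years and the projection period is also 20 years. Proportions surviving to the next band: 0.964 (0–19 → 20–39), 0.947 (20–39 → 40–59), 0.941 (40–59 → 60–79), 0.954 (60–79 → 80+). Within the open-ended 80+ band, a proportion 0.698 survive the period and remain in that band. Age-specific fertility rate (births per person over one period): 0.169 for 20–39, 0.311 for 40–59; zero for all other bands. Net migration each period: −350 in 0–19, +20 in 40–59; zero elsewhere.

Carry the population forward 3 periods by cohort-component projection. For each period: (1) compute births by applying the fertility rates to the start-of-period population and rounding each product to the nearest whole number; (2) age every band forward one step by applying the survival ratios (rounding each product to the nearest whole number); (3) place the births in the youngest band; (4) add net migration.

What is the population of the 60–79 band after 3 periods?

Call the bands 1 to 5, youngest first.
Period 1:
Births: 5600 × 0.169 = 946 ; 27400 × 0.311 = 8521 → total 9467
Band 2: 10400 × 0.964 = 10026
Band 3: 5600 × 0.947 = 5303
Band 4: 27400 × 0.941 = 25783
Band 5: 20300 × 0.954 + 9900 × 0.698 = 19366 + 6910 = 26276
Net migration: Band 1 − 350 → 9117; Band 3 + 20 → 5323
→ [9117, 10026, 5323, 25783, 26276]
Period 2:
Births: 10026 × 0.169 = 1694 ; 5323 × 0.311 = 1655 → total 3349
Band 2: 9117 × 0.964 = 8789
Band 3: 10026 × 0.947 = 9495
Band 4: 5323 × 0.941 = 5009
Band 5: 25783 × 0.954 + 26276 × 0.698 = 24597 + 18341 = 42938
Net migration: Band 1 − 350 → 2999; Band 3 + 20 → 9515
→ [2999, 8789, 9515, 5009, 42938]
Period 3:
Births: 8789 × 0.169 = 1485 ; 9515 × 0.311 = 2959 → total 4444
Band 2: 2999 × 0.964 = 2891
Band 3: 8789 × 0.947 = 8323
Band 4: 9515 × 0.941 = 8954
Band 5: 5009 × 0.954 + 42938 × 0.698 = 4779 + 29971 = 34750
Net migration: Band 1 − 350 → 4094; Band 3 + 20 → 8343
→ [4094, 2891, 8343, 8954, 34750]

8954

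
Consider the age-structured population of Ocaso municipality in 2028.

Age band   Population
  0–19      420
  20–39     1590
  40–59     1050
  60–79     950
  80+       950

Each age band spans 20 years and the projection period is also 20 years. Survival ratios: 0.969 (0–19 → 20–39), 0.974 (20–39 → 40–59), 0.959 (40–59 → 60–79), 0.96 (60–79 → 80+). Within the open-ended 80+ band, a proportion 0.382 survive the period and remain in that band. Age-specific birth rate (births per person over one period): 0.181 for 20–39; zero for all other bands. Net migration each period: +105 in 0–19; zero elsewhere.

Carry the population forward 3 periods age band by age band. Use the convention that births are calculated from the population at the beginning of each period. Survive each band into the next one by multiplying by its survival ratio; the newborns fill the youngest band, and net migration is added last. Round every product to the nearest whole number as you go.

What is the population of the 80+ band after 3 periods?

1981

Period 1.
Births: 1590 * 0.181 = 288
20–39: 420 * 0.969 = 407
40–59: 1590 * 0.974 = 1549
60–79: 1050 * 0.959 = 1007
80+: 950 * 0.96 + 950 * 0.382 = 912 + 363 = 1275
Net migration: 0–19 + 105 → 393
Population now: 0–19=393, 20–39=407, 40–59=1549, 60–79=1007, 80+=1275
Period 2.
Births: 407 * 0.181 = 74
20–39: 393 * 0.969 = 381
40–59: 407 * 0.974 = 396
60–79: 1549 * 0.959 = 1485
80+: 1007 * 0.96 + 1275 * 0.382 = 967 + 487 = 1454
Net migration: 0–19 + 105 → 179
Population now: 0–19=179, 20–39=381, 40–59=396, 60–79=1485, 80+=1454
Period 3.
Births: 381 * 0.181 = 69
20–39: 179 * 0.969 = 173
40–59: 381 * 0.974 = 371
60–79: 396 * 0.959 = 380
80+: 1485 * 0.96 + 1454 * 0.382 = 1426 + 555 = 1981
Net migration: 0–19 + 105 → 174
Population now: 0–19=174, 20–39=173, 40–59=371, 60–79=380, 80+=1981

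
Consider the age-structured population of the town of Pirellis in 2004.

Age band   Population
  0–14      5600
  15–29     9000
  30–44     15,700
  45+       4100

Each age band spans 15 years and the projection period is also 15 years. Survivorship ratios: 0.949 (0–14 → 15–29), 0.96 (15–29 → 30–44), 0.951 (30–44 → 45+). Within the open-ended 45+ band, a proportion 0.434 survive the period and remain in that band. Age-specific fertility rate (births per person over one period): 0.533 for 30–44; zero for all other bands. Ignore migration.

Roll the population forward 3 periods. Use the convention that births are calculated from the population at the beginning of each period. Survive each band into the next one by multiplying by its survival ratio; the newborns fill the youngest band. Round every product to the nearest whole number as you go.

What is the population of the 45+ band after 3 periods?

11565

[period 1]
Births: 15700 × 0.533 = 8368
15–29: 5600 × 0.949 = 5314
30–44: 9000 × 0.96 = 8640
45+: 15700 × 0.951 + 4100 × 0.434 = 14931 + 1779 = 16710
Population now: 0–14=8368, 15–29=5314, 30–44=8640, 45+=16710
[period 2]
Births: 8640 × 0.533 = 4605
15–29: 8368 × 0.949 = 7941
30–44: 5314 × 0.96 = 5101
45+: 8640 × 0.951 + 16710 × 0.434 = 8217 + 7252 = 15469
Population now: 0–14=4605, 15–29=7941, 30–44=5101, 45+=15469
[period 3]
Births: 5101 × 0.533 = 2719
15–29: 4605 × 0.949 = 4370
30–44: 7941 × 0.96 = 7623
45+: 5101 × 0.951 + 15469 × 0.434 = 4851 + 6714 = 11565
Population now: 0–14=2719, 15–29=4370, 30–44=7623, 45+=11565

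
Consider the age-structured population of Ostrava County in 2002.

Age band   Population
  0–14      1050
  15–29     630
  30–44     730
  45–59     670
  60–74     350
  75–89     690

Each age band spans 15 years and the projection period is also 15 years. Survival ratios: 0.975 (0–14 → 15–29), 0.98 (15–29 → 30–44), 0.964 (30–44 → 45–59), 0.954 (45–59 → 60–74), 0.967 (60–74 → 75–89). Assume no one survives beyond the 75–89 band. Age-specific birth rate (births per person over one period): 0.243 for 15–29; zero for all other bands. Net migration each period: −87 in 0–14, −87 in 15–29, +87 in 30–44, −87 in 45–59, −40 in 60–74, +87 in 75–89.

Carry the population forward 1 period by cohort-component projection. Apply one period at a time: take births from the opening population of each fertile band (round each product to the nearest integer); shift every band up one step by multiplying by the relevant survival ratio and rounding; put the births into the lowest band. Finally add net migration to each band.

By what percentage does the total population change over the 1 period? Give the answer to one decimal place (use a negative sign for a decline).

-18.7

Period 1:
Births: 630 * 0.243 = 153
15–29: 1050 * 0.975 = 1024
30–44: 630 * 0.98 = 617
45–59: 730 * 0.964 = 704
60–74: 670 * 0.954 = 639
75–89: 350 * 0.967 = 338
Net migration: 0–14 − 87 → 66; 15–29 − 87 → 937; 30–44 + 87 → 704; 45–59 − 87 → 617; 60–74 − 40 → 599; 75–89 + 87 → 425
End of period: [66, 937, 704, 617, 599, 425]
Total: 4120 → 3348; change = -772; percentage change = -18.7%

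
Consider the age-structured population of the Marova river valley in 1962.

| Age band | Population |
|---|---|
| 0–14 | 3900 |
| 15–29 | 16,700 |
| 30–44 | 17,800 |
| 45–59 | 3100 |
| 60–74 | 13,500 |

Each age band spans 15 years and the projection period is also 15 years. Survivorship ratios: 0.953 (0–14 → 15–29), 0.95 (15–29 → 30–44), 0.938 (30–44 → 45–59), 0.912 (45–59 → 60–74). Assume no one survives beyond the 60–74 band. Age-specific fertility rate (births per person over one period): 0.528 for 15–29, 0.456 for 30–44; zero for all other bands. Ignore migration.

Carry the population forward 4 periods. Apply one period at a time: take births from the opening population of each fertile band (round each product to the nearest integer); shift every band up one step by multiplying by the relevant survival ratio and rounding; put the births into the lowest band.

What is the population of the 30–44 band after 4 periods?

8327

(Bands numbered youngest = 1 to oldest = 5.)
[period 1]
Births: 16700 × 0.528 = 8818 ; 17800 × 0.456 = 8117 → 16935
Band 2: 3900 × 0.953 = 3717
Band 3: 16700 × 0.95 = 15865
Band 4: 17800 × 0.938 = 16696
Band 5: 3100 × 0.912 = 2827
End of period: [16935, 3717, 15865, 16696, 2827]
[period 2]
Births: 3717 × 0.528 = 1963 ; 15865 × 0.456 = 7234 → 9197
Band 2: 16935 × 0.953 = 16139
Band 3: 3717 × 0.95 = 3531
Band 4: 15865 × 0.938 = 14881
Band 5: 16696 × 0.912 = 15227
End of period: [9197, 16139, 3531, 14881, 15227]
[period 3]
Births: 16139 × 0.528 = 8521 ; 3531 × 0.456 = 1610 → 10131
Band 2: 9197 × 0.953 = 8765
Band 3: 16139 × 0.95 = 15332
Band 4: 3531 × 0.938 = 3312
Band 5: 14881 × 0.912 = 13571
End of period: [10131, 8765, 15332, 3312, 13571]
[period 4]
Births: 8765 × 0.528 = 4628 ; 15332 × 0.456 = 6991 → 11619
Band 2: 10131 × 0.953 = 9655
Band 3: 8765 × 0.95 = 8327
Band 4: 15332 × 0.938 = 14381
Band 5: 3312 × 0.912 = 3021
End of period: [11619, 9655, 8327, 14381, 3021]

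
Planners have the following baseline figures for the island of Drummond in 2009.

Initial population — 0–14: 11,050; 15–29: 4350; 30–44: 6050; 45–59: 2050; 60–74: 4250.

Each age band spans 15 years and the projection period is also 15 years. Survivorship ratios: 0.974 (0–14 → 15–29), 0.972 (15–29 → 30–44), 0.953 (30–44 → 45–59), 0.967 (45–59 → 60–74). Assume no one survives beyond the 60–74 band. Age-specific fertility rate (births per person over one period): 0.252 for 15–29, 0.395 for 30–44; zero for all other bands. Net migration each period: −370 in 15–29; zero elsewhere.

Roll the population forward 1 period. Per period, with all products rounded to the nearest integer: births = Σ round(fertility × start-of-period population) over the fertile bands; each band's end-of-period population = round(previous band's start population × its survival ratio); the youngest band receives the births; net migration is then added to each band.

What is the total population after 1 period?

25855

Period 1.
Births: 4350 × 0.252 = 1096, 6050 × 0.395 = 2390 — total 3486
15–29: 11050 × 0.974 = 10763
30–44: 4350 × 0.972 = 4228
45–59: 6050 × 0.953 = 5766
60–74: 2050 × 0.967 = 1982
Net migration: 15–29 − 370 → 10393
→ [3486, 10393, 4228, 5766, 1982]
Total after period 1: 3486 + 10393 + 4228 + 5766 + 1982 = 25855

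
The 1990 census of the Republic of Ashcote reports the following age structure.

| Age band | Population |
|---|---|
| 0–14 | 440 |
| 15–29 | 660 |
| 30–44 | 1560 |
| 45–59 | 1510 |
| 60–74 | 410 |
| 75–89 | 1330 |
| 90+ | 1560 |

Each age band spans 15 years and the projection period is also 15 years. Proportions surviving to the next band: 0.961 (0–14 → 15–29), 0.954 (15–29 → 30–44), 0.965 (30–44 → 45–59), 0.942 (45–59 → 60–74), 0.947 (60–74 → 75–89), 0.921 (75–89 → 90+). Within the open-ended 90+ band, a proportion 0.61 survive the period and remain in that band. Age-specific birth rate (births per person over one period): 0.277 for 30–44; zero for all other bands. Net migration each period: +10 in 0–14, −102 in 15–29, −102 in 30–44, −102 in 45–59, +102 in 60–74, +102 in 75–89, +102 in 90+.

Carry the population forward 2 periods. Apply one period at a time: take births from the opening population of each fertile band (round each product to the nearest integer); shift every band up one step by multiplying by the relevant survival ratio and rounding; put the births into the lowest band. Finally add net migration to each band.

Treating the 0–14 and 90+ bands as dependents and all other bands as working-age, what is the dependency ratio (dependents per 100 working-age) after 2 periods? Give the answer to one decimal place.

53.8

(Bands numbered youngest = 1 to oldest = 7.)
— Period 1 —
Births: 1560 × 0.277 = 432
Band 2: 440 × 0.961 = 423
Band 3: 660 × 0.954 = 630
Band 4: 1560 × 0.965 = 1505
Band 5: 1510 × 0.942 = 1422
Band 6: 410 × 0.947 = 388
Band 7: 1330 × 0.921 + 1560 × 0.61 = 1225 + 952 = 2177
Net migration: Band 1 + 10 → 442; Band 2 − 102 → 321; Band 3 − 102 → 528; Band 4 − 102 → 1403; Band 5 + 102 → 1524; Band 6 + 102 → 490; Band 7 + 102 → 2279
End of period: [442, 321, 528, 1403, 1524, 490, 2279]
— Period 2 —
Births: 528 × 0.277 = 146
Band 2: 442 × 0.961 = 425
Band 3: 321 × 0.954 = 306
Band 4: 528 × 0.965 = 510
Band 5: 1403 × 0.942 = 1322
Band 6: 1524 × 0.947 = 1443
Band 7: 490 × 0.921 + 2279 × 0.61 = 451 + 1390 = 1841
Net migration: Band 1 + 10 → 156; Band 2 − 102 → 323; Band 3 − 102 → 204; Band 4 − 102 → 408; Band 5 + 102 → 1424; Band 6 + 102 → 1545; Band 7 + 102 → 1943
End of period: [156, 323, 204, 408, 1424, 1545, 1943]
Dependents (band 0–14 + band 90+) = 156 + 1943 = 2099; working-age = 3904; ratio = 2099/3904 × 100 = 53.8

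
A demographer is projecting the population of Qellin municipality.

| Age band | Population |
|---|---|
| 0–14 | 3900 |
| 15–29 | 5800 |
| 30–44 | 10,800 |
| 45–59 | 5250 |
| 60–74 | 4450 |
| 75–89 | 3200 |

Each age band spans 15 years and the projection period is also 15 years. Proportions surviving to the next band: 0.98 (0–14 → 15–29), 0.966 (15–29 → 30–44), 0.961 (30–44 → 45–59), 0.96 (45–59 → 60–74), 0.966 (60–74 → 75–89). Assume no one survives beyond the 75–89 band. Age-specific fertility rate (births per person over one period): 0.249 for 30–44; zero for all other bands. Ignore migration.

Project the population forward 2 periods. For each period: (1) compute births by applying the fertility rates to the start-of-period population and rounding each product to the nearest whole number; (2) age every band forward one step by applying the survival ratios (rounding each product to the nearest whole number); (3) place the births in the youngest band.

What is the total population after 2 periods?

Call the bands 1 to 6, youngest first.
— Period 1 —
Births: 10800 × 0.249 = 2689
Band 2: 3900 × 0.98 = 3822
Band 3: 5800 × 0.966 = 5603
Band 4: 10800 × 0.961 = 10379
Band 5: 5250 × 0.96 = 5040
Band 6: 4450 × 0.966 = 4299
End of period: [2689, 3822, 5603, 10379, 5040, 4299]
— Period 2 —
Births: 5603 × 0.249 = 1395
Band 2: 2689 × 0.98 = 2635
Band 3: 3822 × 0.966 = 3692
Band 4: 5603 × 0.961 = 5384
Band 5: 10379 × 0.96 = 9964
Band 6: 5040 × 0.966 = 4869
End of period: [1395, 2635, 3692, 5384, 9964, 4869]
Total after period 2: 1395 + 2635 + 3692 + 5384 + 9964 + 4869 = 27939

27939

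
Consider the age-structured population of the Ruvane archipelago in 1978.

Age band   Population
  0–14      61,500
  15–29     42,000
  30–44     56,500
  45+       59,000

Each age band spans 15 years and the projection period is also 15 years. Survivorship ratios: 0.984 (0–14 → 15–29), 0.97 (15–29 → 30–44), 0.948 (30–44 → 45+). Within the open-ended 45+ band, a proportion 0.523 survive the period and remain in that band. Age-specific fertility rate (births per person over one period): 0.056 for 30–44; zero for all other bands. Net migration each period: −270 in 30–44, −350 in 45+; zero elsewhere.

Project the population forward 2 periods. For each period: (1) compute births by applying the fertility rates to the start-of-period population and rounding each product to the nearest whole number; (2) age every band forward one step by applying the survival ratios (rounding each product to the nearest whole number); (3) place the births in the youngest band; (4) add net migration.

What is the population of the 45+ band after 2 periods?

[period 1]
Births: 56500 * 0.056 = 3164
15–29: 61500 * 0.984 = 60516
30–44: 42000 * 0.97 = 40740
45+: 56500 * 0.948 + 59000 * 0.523 = 53562 + 30857 = 84419
Net migration: 30–44 − 270 → 40470; 45+ − 350 → 84069
→ [3164, 60516, 40470, 84069]
[period 2]
Births: 40470 * 0.056 = 2266
15–29: 3164 * 0.984 = 3113
30–44: 60516 * 0.97 = 58701
45+: 40470 * 0.948 + 84069 * 0.523 = 38366 + 43968 = 82334
Net migration: 30–44 − 270 → 58431; 45+ − 350 → 81984
→ [2266, 3113, 58431, 81984]

81984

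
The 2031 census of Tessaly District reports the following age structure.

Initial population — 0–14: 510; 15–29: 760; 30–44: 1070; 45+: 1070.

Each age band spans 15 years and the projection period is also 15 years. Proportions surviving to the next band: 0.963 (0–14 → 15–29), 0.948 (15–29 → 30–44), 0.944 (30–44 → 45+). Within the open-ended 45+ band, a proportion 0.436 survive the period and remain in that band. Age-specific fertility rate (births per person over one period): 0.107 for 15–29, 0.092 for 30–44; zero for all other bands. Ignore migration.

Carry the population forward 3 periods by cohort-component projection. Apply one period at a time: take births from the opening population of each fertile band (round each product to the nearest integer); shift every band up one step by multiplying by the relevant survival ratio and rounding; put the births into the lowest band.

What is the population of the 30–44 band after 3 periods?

Period 1.
Births: 760 × 0.107 = 81, 1070 × 0.092 = 98 → total 179
15–29: 510 × 0.963 = 491
30–44: 760 × 0.948 = 720
45+: 1070 × 0.944 + 1070 × 0.436 = 1010 + 467 = 1477
→ [179, 491, 720, 1477]
Period 2.
Births: 491 × 0.107 = 53, 720 × 0.092 = 66 → total 119
15–29: 179 × 0.963 = 172
30–44: 491 × 0.948 = 465
45+: 720 × 0.944 + 1477 × 0.436 = 680 + 644 = 1324
→ [119, 172, 465, 1324]
Period 3.
Births: 172 × 0.107 = 18, 465 × 0.092 = 43 → total 61
15–29: 119 × 0.963 = 115
30–44: 172 × 0.948 = 163
45+: 465 × 0.944 + 1324 × 0.436 = 439 + 577 = 1016
→ [61, 115, 163, 1016]

163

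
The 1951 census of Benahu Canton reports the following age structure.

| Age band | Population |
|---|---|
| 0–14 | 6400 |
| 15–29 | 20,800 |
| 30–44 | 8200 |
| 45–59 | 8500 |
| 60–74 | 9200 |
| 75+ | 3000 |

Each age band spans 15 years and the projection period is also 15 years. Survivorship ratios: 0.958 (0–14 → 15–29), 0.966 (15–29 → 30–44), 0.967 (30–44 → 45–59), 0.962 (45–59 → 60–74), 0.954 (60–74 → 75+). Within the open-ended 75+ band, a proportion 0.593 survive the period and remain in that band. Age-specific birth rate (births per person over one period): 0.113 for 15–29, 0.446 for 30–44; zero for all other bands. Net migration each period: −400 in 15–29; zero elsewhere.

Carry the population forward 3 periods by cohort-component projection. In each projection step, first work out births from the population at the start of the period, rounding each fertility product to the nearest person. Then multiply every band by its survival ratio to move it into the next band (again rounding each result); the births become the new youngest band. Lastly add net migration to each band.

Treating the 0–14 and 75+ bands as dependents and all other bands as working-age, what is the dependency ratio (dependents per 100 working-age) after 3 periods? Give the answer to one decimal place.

After projecting period 1:
Births: 20800 * 0.113 = 2350  |  8200 * 0.446 = 3657 ⇒ total 6007
15–29: 6400 * 0.958 = 6131
30–44: 20800 * 0.966 = 20093
45–59: 8200 * 0.967 = 7929
60–74: 8500 * 0.962 = 8177
75+: 9200 * 0.954 + 3000 * 0.593 = 8777 + 1779 = 10556
Net migration: 15–29 − 400 → 5731
Population now: 0–14=6007, 15–29=5731, 30–44=20093, 45–59=7929, 60–74=8177, 75+=10556
After projecting period 2:
Births: 5731 * 0.113 = 648  |  20093 * 0.446 = 8961 ⇒ total 9609
15–29: 6007 * 0.958 = 5755
30–44: 5731 * 0.966 = 5536
45–59: 20093 * 0.967 = 19430
60–74: 7929 * 0.962 = 7628
75+: 8177 * 0.954 + 10556 * 0.593 = 7801 + 6260 = 14061
Net migration: 15–29 − 400 → 5355
Population now: 0–14=9609, 15–29=5355, 30–44=5536, 45–59=19430, 60–74=7628, 75+=14061
After projecting period 3:
Births: 5355 * 0.113 = 605  |  5536 * 0.446 = 2469 ⇒ total 3074
15–29: 9609 * 0.958 = 9205
30–44: 5355 * 0.966 = 5173
45–59: 5536 * 0.967 = 5353
60–74: 19430 * 0.962 = 18692
75+: 7628 * 0.954 + 14061 * 0.593 = 7277 + 8338 = 15615
Net migration: 15–29 − 400 → 8805
Population now: 0–14=3074, 15–29=8805, 30–44=5173, 45–59=5353, 60–74=18692, 75+=15615
Dependents (band 0–14 + band 75+) = 3074 + 15615 = 18689; working-age = 38023; ratio = 18689/38023 × 100 = 49.2

49.2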